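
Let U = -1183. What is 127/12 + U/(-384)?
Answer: 1749/128 ≈ 13.664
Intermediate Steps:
127/12 + U/(-384) = 127/12 - 1183/(-384) = 127*(1/12) - 1183*(-1/384) = 127/12 + 1183/384 = 1749/128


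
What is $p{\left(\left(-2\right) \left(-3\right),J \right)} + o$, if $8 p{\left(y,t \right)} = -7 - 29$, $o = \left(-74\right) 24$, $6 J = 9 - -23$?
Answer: $- \frac{3561}{2} \approx -1780.5$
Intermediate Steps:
$J = \frac{16}{3}$ ($J = \frac{9 - -23}{6} = \frac{9 + 23}{6} = \frac{1}{6} \cdot 32 = \frac{16}{3} \approx 5.3333$)
$o = -1776$
$p{\left(y,t \right)} = - \frac{9}{2}$ ($p{\left(y,t \right)} = \frac{-7 - 29}{8} = \frac{1}{8} \left(-36\right) = - \frac{9}{2}$)
$p{\left(\left(-2\right) \left(-3\right),J \right)} + o = - \frac{9}{2} - 1776 = - \frac{3561}{2}$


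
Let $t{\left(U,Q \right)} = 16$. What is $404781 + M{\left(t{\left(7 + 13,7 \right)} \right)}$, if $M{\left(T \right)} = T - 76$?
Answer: $404721$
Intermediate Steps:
$M{\left(T \right)} = -76 + T$ ($M{\left(T \right)} = T - 76 = -76 + T$)
$404781 + M{\left(t{\left(7 + 13,7 \right)} \right)} = 404781 + \left(-76 + 16\right) = 404781 - 60 = 404721$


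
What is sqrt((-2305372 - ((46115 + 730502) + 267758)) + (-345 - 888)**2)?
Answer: I*sqrt(1829458) ≈ 1352.6*I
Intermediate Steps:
sqrt((-2305372 - ((46115 + 730502) + 267758)) + (-345 - 888)**2) = sqrt((-2305372 - (776617 + 267758)) + (-1233)**2) = sqrt((-2305372 - 1*1044375) + 1520289) = sqrt((-2305372 - 1044375) + 1520289) = sqrt(-3349747 + 1520289) = sqrt(-1829458) = I*sqrt(1829458)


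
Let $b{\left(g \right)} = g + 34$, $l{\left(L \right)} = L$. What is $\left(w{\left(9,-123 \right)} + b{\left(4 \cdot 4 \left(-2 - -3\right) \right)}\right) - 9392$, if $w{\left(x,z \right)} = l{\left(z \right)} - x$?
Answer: $-9474$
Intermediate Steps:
$w{\left(x,z \right)} = z - x$
$b{\left(g \right)} = 34 + g$
$\left(w{\left(9,-123 \right)} + b{\left(4 \cdot 4 \left(-2 - -3\right) \right)}\right) - 9392 = \left(\left(-123 - 9\right) + \left(34 + 4 \cdot 4 \left(-2 - -3\right)\right)\right) - 9392 = \left(\left(-123 - 9\right) + \left(34 + 16 \left(-2 + 3\right)\right)\right) - 9392 = \left(-132 + \left(34 + 16 \cdot 1\right)\right) - 9392 = \left(-132 + \left(34 + 16\right)\right) - 9392 = \left(-132 + 50\right) - 9392 = -82 - 9392 = -9474$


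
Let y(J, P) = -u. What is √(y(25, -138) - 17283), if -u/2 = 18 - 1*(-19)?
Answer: I*√17209 ≈ 131.18*I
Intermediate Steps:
u = -74 (u = -2*(18 - 1*(-19)) = -2*(18 + 19) = -2*37 = -74)
y(J, P) = 74 (y(J, P) = -1*(-74) = 74)
√(y(25, -138) - 17283) = √(74 - 17283) = √(-17209) = I*√17209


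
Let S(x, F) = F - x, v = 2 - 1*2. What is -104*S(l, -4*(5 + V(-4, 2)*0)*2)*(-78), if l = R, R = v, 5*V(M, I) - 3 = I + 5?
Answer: -324480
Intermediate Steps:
V(M, I) = 8/5 + I/5 (V(M, I) = ⅗ + (I + 5)/5 = ⅗ + (5 + I)/5 = ⅗ + (1 + I/5) = 8/5 + I/5)
v = 0 (v = 2 - 2 = 0)
R = 0
l = 0
-104*S(l, -4*(5 + V(-4, 2)*0)*2)*(-78) = -104*(-4*(5 + (8/5 + (⅕)*2)*0)*2 - 1*0)*(-78) = -104*(-4*(5 + (8/5 + ⅖)*0)*2 + 0)*(-78) = -104*(-4*(5 + 2*0)*2 + 0)*(-78) = -104*(-4*(5 + 0)*2 + 0)*(-78) = -104*(-4*5*2 + 0)*(-78) = -104*(-20*2 + 0)*(-78) = -104*(-40 + 0)*(-78) = -104*(-40)*(-78) = 4160*(-78) = -324480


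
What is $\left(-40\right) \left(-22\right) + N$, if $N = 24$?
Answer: $904$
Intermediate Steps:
$\left(-40\right) \left(-22\right) + N = \left(-40\right) \left(-22\right) + 24 = 880 + 24 = 904$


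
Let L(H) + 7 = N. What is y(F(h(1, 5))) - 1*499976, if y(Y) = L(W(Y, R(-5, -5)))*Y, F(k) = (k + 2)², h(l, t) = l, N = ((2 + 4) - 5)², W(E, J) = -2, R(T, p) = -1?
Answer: -500030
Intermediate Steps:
N = 1 (N = (6 - 5)² = 1² = 1)
L(H) = -6 (L(H) = -7 + 1 = -6)
F(k) = (2 + k)²
y(Y) = -6*Y
y(F(h(1, 5))) - 1*499976 = -6*(2 + 1)² - 1*499976 = -6*3² - 499976 = -6*9 - 499976 = -54 - 499976 = -500030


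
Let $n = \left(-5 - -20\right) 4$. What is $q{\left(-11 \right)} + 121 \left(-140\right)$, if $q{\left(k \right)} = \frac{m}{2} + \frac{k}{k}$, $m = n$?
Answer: $-16909$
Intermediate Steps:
$n = 60$ ($n = \left(-5 + 20\right) 4 = 15 \cdot 4 = 60$)
$m = 60$
$q{\left(k \right)} = 31$ ($q{\left(k \right)} = \frac{60}{2} + \frac{k}{k} = 60 \cdot \frac{1}{2} + 1 = 30 + 1 = 31$)
$q{\left(-11 \right)} + 121 \left(-140\right) = 31 + 121 \left(-140\right) = 31 - 16940 = -16909$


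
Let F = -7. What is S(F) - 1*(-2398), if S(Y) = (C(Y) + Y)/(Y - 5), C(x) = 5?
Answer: 14389/6 ≈ 2398.2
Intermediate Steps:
S(Y) = (5 + Y)/(-5 + Y) (S(Y) = (5 + Y)/(Y - 5) = (5 + Y)/(-5 + Y))
S(F) - 1*(-2398) = (5 - 7)/(-5 - 7) - 1*(-2398) = -2/(-12) + 2398 = -1/12*(-2) + 2398 = 1/6 + 2398 = 14389/6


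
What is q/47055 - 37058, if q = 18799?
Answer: -1743745391/47055 ≈ -37058.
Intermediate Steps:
q/47055 - 37058 = 18799/47055 - 37058 = -1743745391/47055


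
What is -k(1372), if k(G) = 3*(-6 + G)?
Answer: -4098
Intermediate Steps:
k(G) = -18 + 3*G
-k(1372) = -(-18 + 3*1372) = -(-18 + 4116) = -1*4098 = -4098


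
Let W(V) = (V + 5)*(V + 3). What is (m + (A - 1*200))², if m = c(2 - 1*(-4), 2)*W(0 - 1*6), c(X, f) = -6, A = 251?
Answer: 1089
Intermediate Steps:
W(V) = (3 + V)*(5 + V) (W(V) = (5 + V)*(3 + V) = (3 + V)*(5 + V))
m = -18 (m = -6*(15 + (0 - 1*6)² + 8*(0 - 1*6)) = -6*(15 + (0 - 6)² + 8*(0 - 6)) = -6*(15 + (-6)² + 8*(-6)) = -6*(15 + 36 - 48) = -6*3 = -18)
(m + (A - 1*200))² = (-18 + (251 - 1*200))² = (-18 + (251 - 200))² = (-18 + 51)² = 33² = 1089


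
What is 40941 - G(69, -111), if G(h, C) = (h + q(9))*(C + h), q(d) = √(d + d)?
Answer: 43839 + 126*√2 ≈ 44017.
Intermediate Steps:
q(d) = √2*√d (q(d) = √(2*d) = √2*√d)
G(h, C) = (C + h)*(h + 3*√2) (G(h, C) = (h + √2*√9)*(C + h) = (h + √2*3)*(C + h) = (h + 3*√2)*(C + h) = (C + h)*(h + 3*√2))
40941 - G(69, -111) = 40941 - (69² - 111*69 + 3*(-111)*√2 + 3*69*√2) = 40941 - (4761 - 7659 - 333*√2 + 207*√2) = 40941 - (-2898 - 126*√2) = 40941 + (2898 + 126*√2) = 43839 + 126*√2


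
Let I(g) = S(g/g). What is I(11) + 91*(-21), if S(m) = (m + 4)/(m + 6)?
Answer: -13372/7 ≈ -1910.3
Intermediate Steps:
S(m) = (4 + m)/(6 + m)
I(g) = 5/7 (I(g) = (4 + g/g)/(6 + g/g) = (4 + 1)/(6 + 1) = 5/7)
I(11) + 91*(-21) = 5/7 + 91*(-21) = 5/7 - 1911 = -13372/7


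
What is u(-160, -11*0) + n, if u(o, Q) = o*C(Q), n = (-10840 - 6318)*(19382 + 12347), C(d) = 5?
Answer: -544406982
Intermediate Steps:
n = -544406182 (n = -17158*31729 = -544406182)
u(o, Q) = 5*o (u(o, Q) = o*5 = 5*o)
u(-160, -11*0) + n = 5*(-160) - 544406182 = -800 - 544406182 = -544406982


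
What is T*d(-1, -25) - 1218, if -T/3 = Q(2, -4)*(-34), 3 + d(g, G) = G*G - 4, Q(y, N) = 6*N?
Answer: -1514082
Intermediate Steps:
d(g, G) = -7 + G**2 (d(g, G) = -3 + (G*G - 4) = -3 + (G**2 - 4) = -3 + (-4 + G**2) = -7 + G**2)
T = -2448 (T = -3*6*(-4)*(-34) = -(-72)*(-34) = -3*816 = -2448)
T*d(-1, -25) - 1218 = -2448*(-7 + (-25)**2) - 1218 = -2448*(-7 + 625) - 1218 = -2448*618 - 1218 = -1512864 - 1218 = -1514082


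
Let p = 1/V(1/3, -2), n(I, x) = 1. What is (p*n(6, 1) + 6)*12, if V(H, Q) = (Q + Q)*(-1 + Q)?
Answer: 73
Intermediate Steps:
V(H, Q) = 2*Q*(-1 + Q) (V(H, Q) = (2*Q)*(-1 + Q) = 2*Q*(-1 + Q))
p = 1/12 (p = 1/(2*(-2)*(-1 - 2)) = 1/(2*(-2)*(-3)) = 1/12 ≈ 0.083333)
(p*n(6, 1) + 6)*12 = ((1/12)*1 + 6)*12 = (1/12 + 6)*12 = (73/12)*12 = 73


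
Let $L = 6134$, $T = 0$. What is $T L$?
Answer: $0$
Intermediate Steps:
$T L = 0 \cdot 6134 = 0$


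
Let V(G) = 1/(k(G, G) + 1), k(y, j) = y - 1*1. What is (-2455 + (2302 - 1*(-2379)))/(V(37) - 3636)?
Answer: -82362/134531 ≈ -0.61222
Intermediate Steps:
k(y, j) = -1 + y (k(y, j) = y - 1 = -1 + y)
V(G) = 1/G (V(G) = 1/((-1 + G) + 1) = 1/G)
(-2455 + (2302 - 1*(-2379)))/(V(37) - 3636) = (-2455 + (2302 - 1*(-2379)))/(1/37 - 3636) = (-2455 + (2302 + 2379))/(1/37 - 3636) = (-2455 + 4681)/(-134531/37) = 2226*(-37/134531) = -82362/134531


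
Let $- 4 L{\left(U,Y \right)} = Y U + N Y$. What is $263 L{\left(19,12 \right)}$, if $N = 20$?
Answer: $-30771$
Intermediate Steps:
$L{\left(U,Y \right)} = - 5 Y - \frac{U Y}{4}$ ($L{\left(U,Y \right)} = - \frac{Y U + 20 Y}{4} = - \frac{U Y + 20 Y}{4} = - \frac{20 Y + U Y}{4} = - 5 Y - \frac{U Y}{4}$)
$263 L{\left(19,12 \right)} = 263 \left(\left(- \frac{1}{4}\right) 12 \left(20 + 19\right)\right) = 263 \left(\left(- \frac{1}{4}\right) 12 \cdot 39\right) = 263 \left(-117\right) = -30771$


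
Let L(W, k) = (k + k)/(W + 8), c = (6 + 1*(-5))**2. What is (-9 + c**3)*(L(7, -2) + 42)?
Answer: -5008/15 ≈ -333.87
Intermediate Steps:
c = 1 (c = (6 - 5)**2 = 1**2 = 1)
L(W, k) = 2*k/(8 + W) (L(W, k) = (2*k)/(8 + W) = 2*k/(8 + W))
(-9 + c**3)*(L(7, -2) + 42) = (-9 + 1**3)*(2*(-2)/(8 + 7) + 42) = (-9 + 1)*(2*(-2)/15 + 42) = -8*(2*(-2)*(1/15) + 42) = -8*(-4/15 + 42) = -8*626/15 = -5008/15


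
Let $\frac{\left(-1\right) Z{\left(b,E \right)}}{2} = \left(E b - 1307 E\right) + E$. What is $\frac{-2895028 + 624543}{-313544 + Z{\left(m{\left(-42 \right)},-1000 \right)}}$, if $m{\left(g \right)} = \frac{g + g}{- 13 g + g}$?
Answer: $\frac{6811455}{8777632} \approx 0.776$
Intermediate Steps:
$m{\left(g \right)} = - \frac{1}{6}$ ($m{\left(g \right)} = \frac{2 g}{\left(-12\right) g} = 2 g \left(- \frac{1}{12 g}\right) = - \frac{1}{6}$)
$Z{\left(b,E \right)} = 2612 E - 2 E b$ ($Z{\left(b,E \right)} = - 2 \left(\left(E b - 1307 E\right) + E\right) = - 2 \left(\left(- 1307 E + E b\right) + E\right) = - 2 \left(- 1306 E + E b\right) = 2612 E - 2 E b$)
$\frac{-2895028 + 624543}{-313544 + Z{\left(m{\left(-42 \right)},-1000 \right)}} = \frac{-2895028 + 624543}{-313544 + 2 \left(-1000\right) \left(1306 - - \frac{1}{6}\right)} = - \frac{2270485}{-313544 + 2 \left(-1000\right) \left(1306 + \frac{1}{6}\right)} = - \frac{2270485}{-313544 + 2 \left(-1000\right) \frac{7837}{6}} = - \frac{2270485}{-313544 - \frac{7837000}{3}} = - \frac{2270485}{- \frac{8777632}{3}} = \left(-2270485\right) \left(- \frac{3}{8777632}\right) = \frac{6811455}{8777632}$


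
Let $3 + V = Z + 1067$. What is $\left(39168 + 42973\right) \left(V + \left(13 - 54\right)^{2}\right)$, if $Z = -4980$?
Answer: $-183585135$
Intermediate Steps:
$V = -3916$ ($V = -3 + \left(-4980 + 1067\right) = -3 - 3913 = -3916$)
$\left(39168 + 42973\right) \left(V + \left(13 - 54\right)^{2}\right) = \left(39168 + 42973\right) \left(-3916 + \left(13 - 54\right)^{2}\right) = 82141 \left(-3916 + \left(-41\right)^{2}\right) = 82141 \left(-3916 + 1681\right) = 82141 \left(-2235\right) = -183585135$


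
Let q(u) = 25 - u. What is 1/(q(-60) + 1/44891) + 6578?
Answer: 25099956299/3815736 ≈ 6578.0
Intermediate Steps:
1/(q(-60) + 1/44891) + 6578 = 1/((25 - 1*(-60)) + 1/44891) + 6578 = 1/((25 + 60) + 1/44891) + 6578 = 1/(85 + 1/44891) + 6578 = 1/(3815736/44891) + 6578 = 44891/3815736 + 6578 = 25099956299/3815736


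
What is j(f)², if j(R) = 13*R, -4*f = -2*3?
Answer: 1521/4 ≈ 380.25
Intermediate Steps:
f = 3/2 (f = -(-1)*3/2 = -¼*(-6) = 3/2 ≈ 1.5000)
j(f)² = (13*(3/2))² = (39/2)² = 1521/4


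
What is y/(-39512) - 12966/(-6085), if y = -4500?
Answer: 134923773/60107630 ≈ 2.2447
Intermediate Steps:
y/(-39512) - 12966/(-6085) = -4500/(-39512) - 12966/(-6085) = -4500*(-1/39512) - 12966*(-1/6085) = 1125/9878 + 12966/6085 = 134923773/60107630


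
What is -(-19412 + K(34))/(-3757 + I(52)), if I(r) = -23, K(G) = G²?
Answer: -652/135 ≈ -4.8296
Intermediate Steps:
-(-19412 + K(34))/(-3757 + I(52)) = -(-19412 + 34²)/(-3757 - 23) = -(-19412 + 1156)/(-3780) = -(-18256)*(-1)/3780 = -1*652/135 = -652/135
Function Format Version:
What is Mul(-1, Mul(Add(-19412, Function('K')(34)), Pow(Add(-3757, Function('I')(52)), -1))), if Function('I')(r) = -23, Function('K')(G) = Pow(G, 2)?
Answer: Rational(-652, 135) ≈ -4.8296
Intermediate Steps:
Mul(-1, Mul(Add(-19412, Function('K')(34)), Pow(Add(-3757, Function('I')(52)), -1))) = Mul(-1, Mul(Add(-19412, Pow(34, 2)), Pow(Add(-3757, -23), -1))) = Mul(-1, Mul(Add(-19412, 1156), Pow(-3780, -1))) = Mul(-1, Mul(-18256, Rational(-1, 3780))) = Mul(-1, Rational(652, 135)) = Rational(-652, 135)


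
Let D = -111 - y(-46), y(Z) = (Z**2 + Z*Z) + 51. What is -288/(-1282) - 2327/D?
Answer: 163411/216658 ≈ 0.75423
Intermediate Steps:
y(Z) = 51 + 2*Z**2 (y(Z) = (Z**2 + Z**2) + 51 = 2*Z**2 + 51 = 51 + 2*Z**2)
D = -4394 (D = -111 - (51 + 2*(-46)**2) = -111 - (51 + 2*2116) = -111 - (51 + 4232) = -111 - 1*4283 = -111 - 4283 = -4394)
-288/(-1282) - 2327/D = -288/(-1282) - 2327/(-4394) = -288*(-1/1282) - 2327*(-1/4394) = 144/641 + 179/338 = 163411/216658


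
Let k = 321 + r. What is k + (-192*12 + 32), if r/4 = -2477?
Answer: -11859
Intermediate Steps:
r = -9908 (r = 4*(-2477) = -9908)
k = -9587 (k = 321 - 9908 = -9587)
k + (-192*12 + 32) = -9587 + (-192*12 + 32) = -9587 + (-32*72 + 32) = -9587 + (-2304 + 32) = -9587 - 2272 = -11859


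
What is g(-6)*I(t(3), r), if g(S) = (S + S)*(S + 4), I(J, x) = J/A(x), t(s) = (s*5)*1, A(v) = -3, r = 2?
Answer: -120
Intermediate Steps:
t(s) = 5*s (t(s) = (5*s)*1 = 5*s)
I(J, x) = -J/3 (I(J, x) = J/(-3) = J*(-⅓) = -J/3)
g(S) = 2*S*(4 + S) (g(S) = (2*S)*(4 + S) = 2*S*(4 + S))
g(-6)*I(t(3), r) = (2*(-6)*(4 - 6))*(-5*3/3) = (2*(-6)*(-2))*(-⅓*15) = 24*(-5) = -120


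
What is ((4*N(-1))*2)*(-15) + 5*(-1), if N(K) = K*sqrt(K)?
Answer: -5 + 120*I ≈ -5.0 + 120.0*I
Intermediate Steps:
N(K) = K**(3/2)
((4*N(-1))*2)*(-15) + 5*(-1) = ((4*(-1)**(3/2))*2)*(-15) + 5*(-1) = ((4*(-I))*2)*(-15) - 5 = (-4*I*2)*(-15) - 5 = -8*I*(-15) - 5 = 120*I - 5 = -5 + 120*I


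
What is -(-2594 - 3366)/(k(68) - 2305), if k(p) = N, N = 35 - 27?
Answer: -5960/2297 ≈ -2.5947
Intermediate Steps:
N = 8
k(p) = 8
-(-2594 - 3366)/(k(68) - 2305) = -(-2594 - 3366)/(8 - 2305) = -(-5960)/(-2297) = -(-5960)*(-1)/2297 = -1*5960/2297 = -5960/2297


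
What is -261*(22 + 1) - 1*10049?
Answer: -16052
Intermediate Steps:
-261*(22 + 1) - 1*10049 = -261*23 - 10049 = -6003 - 10049 = -16052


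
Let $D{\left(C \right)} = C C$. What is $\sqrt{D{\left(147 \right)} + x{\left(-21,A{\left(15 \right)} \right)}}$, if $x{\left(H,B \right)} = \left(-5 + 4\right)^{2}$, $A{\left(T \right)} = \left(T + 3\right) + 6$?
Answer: $\sqrt{21610} \approx 147.0$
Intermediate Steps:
$D{\left(C \right)} = C^{2}$
$A{\left(T \right)} = 9 + T$ ($A{\left(T \right)} = \left(3 + T\right) + 6 = 9 + T$)
$x{\left(H,B \right)} = 1$ ($x{\left(H,B \right)} = \left(-1\right)^{2} = 1$)
$\sqrt{D{\left(147 \right)} + x{\left(-21,A{\left(15 \right)} \right)}} = \sqrt{147^{2} + 1} = \sqrt{21609 + 1} = \sqrt{21610}$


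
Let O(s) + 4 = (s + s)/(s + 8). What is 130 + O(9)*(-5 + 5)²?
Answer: 130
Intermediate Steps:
O(s) = -4 + 2*s/(8 + s) (O(s) = -4 + (s + s)/(s + 8) = -4 + (2*s)/(8 + s) = -4 + 2*s/(8 + s))
130 + O(9)*(-5 + 5)² = 130 + (2*(-16 - 1*9)/(8 + 9))*(-5 + 5)² = 130 + (2*(-16 - 9)/17)*0² = 130 + (2*(1/17)*(-25))*0 = 130 - 50/17*0 = 130 + 0 = 130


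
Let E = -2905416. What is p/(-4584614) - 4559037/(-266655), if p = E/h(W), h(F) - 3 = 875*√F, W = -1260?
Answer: 124465083221618521271/7279878790769840065 - 282471000*I*√35/81902219618269 ≈ 17.097 - 2.0404e-5*I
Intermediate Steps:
h(F) = 3 + 875*√F
p = -2905416/(3 + 5250*I*√35) (p = -2905416/(3 + 875*√(-1260)) = -2905416/(3 + 875*(6*I*√35)) = -2905416/(3 + 5250*I*√35) ≈ -0.0090353 + 93.544*I)
p/(-4584614) - 4559037/(-266655) = (968472*I/(-I + 1750*√35))/(-4584614) - 4559037/(-266655) = (968472*I/(-I + 1750*√35))*(-1/4584614) - 4559037*(-1/266655) = -484236*I/(2292307*(-I + 1750*√35)) + 1519679/88885 = 1519679/88885 - 484236*I/(2292307*(-I + 1750*√35))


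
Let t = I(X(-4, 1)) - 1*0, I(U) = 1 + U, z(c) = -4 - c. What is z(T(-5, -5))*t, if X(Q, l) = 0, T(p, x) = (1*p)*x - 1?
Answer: -28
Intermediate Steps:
T(p, x) = -1 + p*x (T(p, x) = p*x - 1 = -1 + p*x)
t = 1 (t = (1 + 0) - 1*0 = 1 + 0 = 1)
z(T(-5, -5))*t = (-4 - (-1 - 5*(-5)))*1 = (-4 - (-1 + 25))*1 = (-4 - 1*24)*1 = (-4 - 24)*1 = -28*1 = -28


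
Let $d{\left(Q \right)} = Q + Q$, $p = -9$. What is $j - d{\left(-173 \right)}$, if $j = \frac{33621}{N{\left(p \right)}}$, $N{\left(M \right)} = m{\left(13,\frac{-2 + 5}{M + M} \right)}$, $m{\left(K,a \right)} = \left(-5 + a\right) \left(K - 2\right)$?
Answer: $- \frac{83740}{341} \approx -245.57$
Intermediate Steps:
$m{\left(K,a \right)} = \left(-5 + a\right) \left(-2 + K\right)$
$N{\left(M \right)} = -55 + \frac{33}{2 M}$ ($N{\left(M \right)} = 10 - 65 - 2 \frac{-2 + 5}{M + M} + 13 \frac{-2 + 5}{M + M} = 10 - 65 - 2 \frac{3}{2 M} + 13 \frac{3}{2 M} = 10 - 65 - \frac{3}{M} + \frac{39}{2 M} = -55 + \frac{33}{2 M}$)
$d{\left(Q \right)} = 2 Q$
$j = - \frac{201726}{341}$ ($j = \frac{33621}{-55 + \frac{33}{2 \left(-9\right)}} = \frac{33621}{-55 + \frac{33}{2} \left(- \frac{1}{9}\right)} = \frac{33621}{-55 - \frac{11}{6}} = \frac{33621}{- \frac{341}{6}} = 33621 \left(- \frac{6}{341}\right) = - \frac{201726}{341} \approx -591.57$)
$j - d{\left(-173 \right)} = - \frac{201726}{341} - 2 \left(-173\right) = - \frac{201726}{341} - -346 = - \frac{201726}{341} + 346 = - \frac{83740}{341}$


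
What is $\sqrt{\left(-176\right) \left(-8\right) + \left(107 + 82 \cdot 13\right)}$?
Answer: $\sqrt{2581} \approx 50.804$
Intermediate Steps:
$\sqrt{\left(-176\right) \left(-8\right) + \left(107 + 82 \cdot 13\right)} = \sqrt{1408 + \left(107 + 1066\right)} = \sqrt{1408 + 1173} = \sqrt{2581}$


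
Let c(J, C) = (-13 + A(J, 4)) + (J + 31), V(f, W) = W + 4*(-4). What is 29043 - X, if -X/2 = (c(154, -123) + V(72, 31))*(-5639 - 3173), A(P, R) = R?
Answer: -3337141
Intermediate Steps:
V(f, W) = -16 + W (V(f, W) = W - 16 = -16 + W)
c(J, C) = 22 + J (c(J, C) = (-13 + 4) + (J + 31) = -9 + (31 + J) = 22 + J)
X = 3366184 (X = -2*((22 + 154) + (-16 + 31))*(-5639 - 3173) = -2*(176 + 15)*(-8812) = -382*(-8812) = -2*(-1683092) = 3366184)
29043 - X = 29043 - 1*3366184 = 29043 - 3366184 = -3337141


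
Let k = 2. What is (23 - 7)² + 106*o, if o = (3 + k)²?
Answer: 2906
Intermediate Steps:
o = 25 (o = (3 + 2)² = 5² = 25)
(23 - 7)² + 106*o = (23 - 7)² + 106*25 = 16² + 2650 = 256 + 2650 = 2906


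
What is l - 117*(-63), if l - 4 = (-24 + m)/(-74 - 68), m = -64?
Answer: 523669/71 ≈ 7375.6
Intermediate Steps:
l = 328/71 (l = 4 + (-24 - 64)/(-74 - 68) = 4 - 88/(-142) = 4 - 88*(-1/142) = 4 + 44/71 = 328/71 ≈ 4.6197)
l - 117*(-63) = 328/71 - 117*(-63) = 328/71 + 7371 = 523669/71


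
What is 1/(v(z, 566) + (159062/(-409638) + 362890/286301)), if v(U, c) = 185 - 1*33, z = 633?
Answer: 58639884519/8964819408967 ≈ 0.0065411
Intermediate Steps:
v(U, c) = 152 (v(U, c) = 185 - 33 = 152)
1/(v(z, 566) + (159062/(-409638) + 362890/286301)) = 1/(152 + (159062/(-409638) + 362890/286301)) = 1/(152 + (159062*(-1/409638) + 362890*(1/286301))) = 1/(152 + (-79531/204819 + 362890/286301)) = 1/(152 + 51556962079/58639884519) = 1/(8964819408967/58639884519) = 58639884519/8964819408967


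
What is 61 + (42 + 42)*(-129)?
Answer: -10775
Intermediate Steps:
61 + (42 + 42)*(-129) = 61 + 84*(-129) = 61 - 10836 = -10775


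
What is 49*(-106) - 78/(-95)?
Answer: -493352/95 ≈ -5193.2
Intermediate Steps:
49*(-106) - 78/(-95) = -5194 - 78*(-1/95) = -5194 + 78/95 = -493352/95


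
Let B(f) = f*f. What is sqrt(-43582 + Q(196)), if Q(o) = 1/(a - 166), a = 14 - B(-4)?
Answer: I*sqrt(307514634)/84 ≈ 208.76*I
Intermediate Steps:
B(f) = f**2
a = -2 (a = 14 - 1*(-4)**2 = 14 - 1*16 = 14 - 16 = -2)
Q(o) = -1/168 (Q(o) = 1/(-2 - 166) = 1/(-168) = -1/168)
sqrt(-43582 + Q(196)) = sqrt(-43582 - 1/168) = sqrt(-7321777/168) = I*sqrt(307514634)/84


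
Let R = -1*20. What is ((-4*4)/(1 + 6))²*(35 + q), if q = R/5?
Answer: 7936/49 ≈ 161.96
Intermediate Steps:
R = -20
q = -4 (q = -20/5 = -20*⅕ = -4)
((-4*4)/(1 + 6))²*(35 + q) = ((-4*4)/(1 + 6))²*(35 - 4) = (-16/7)²*31 = (256/49)*31 = 7936/49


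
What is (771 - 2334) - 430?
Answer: -1993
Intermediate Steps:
(771 - 2334) - 430 = -1563 - 430 = -1993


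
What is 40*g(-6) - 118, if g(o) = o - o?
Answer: -118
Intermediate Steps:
g(o) = 0
40*g(-6) - 118 = 40*0 - 118 = 0 - 118 = -118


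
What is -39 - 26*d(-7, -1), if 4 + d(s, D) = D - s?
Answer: -91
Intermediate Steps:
d(s, D) = -4 + D - s (d(s, D) = -4 + (D - s) = -4 + D - s)
-39 - 26*d(-7, -1) = -39 - 26*(-4 - 1 - 1*(-7)) = -39 - 26*(-4 - 1 + 7) = -39 - 26*2 = -39 - 52 = -91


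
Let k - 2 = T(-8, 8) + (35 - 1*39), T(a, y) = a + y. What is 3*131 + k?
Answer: 391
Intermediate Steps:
k = -2 (k = 2 + ((-8 + 8) + (35 - 1*39)) = 2 + (0 + (35 - 39)) = 2 + (0 - 4) = 2 - 4 = -2)
3*131 + k = 3*131 - 2 = 393 - 2 = 391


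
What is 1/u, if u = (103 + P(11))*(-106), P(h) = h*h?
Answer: -1/23744 ≈ -4.2116e-5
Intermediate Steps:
P(h) = h**2
u = -23744 (u = (103 + 11**2)*(-106) = (103 + 121)*(-106) = 224*(-106) = -23744)
1/u = 1/(-23744) = -1/23744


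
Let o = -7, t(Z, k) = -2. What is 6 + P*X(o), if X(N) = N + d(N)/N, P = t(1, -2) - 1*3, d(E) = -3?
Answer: 272/7 ≈ 38.857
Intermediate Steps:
P = -5 (P = -2 - 1*3 = -2 - 3 = -5)
X(N) = N - 3/N
6 + P*X(o) = 6 - 5*(-7 - 3/(-7)) = 6 - 5*(-7 - 3*(-⅐)) = 6 - 5*(-7 + 3/7) = 6 - 5*(-46/7) = 6 + 230/7 = 272/7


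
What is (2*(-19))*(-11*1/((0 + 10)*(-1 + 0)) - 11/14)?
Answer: -418/35 ≈ -11.943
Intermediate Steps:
(2*(-19))*(-11*1/((0 + 10)*(-1 + 0)) - 11/14) = -38*(-11/((-1*10)) - 11*1/14) = -38*(-11/(-10) - 11/14) = -38*(-11*(-⅒) - 11/14) = -38*(11/10 - 11/14) = -38*11/35 = -418/35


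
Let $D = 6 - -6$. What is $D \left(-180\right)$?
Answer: $-2160$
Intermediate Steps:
$D = 12$ ($D = 6 + 6 = 12$)
$D \left(-180\right) = 12 \left(-180\right) = -2160$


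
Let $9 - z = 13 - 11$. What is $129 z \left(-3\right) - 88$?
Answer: $-2797$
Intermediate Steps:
$z = 7$ ($z = 9 - \left(13 - 11\right) = 9 - 2 = 7$)
$129 z \left(-3\right) - 88 = 129 \cdot 7 \left(-3\right) - 88 = 129 \left(-21\right) - 88 = -2709 - 88 = -2797$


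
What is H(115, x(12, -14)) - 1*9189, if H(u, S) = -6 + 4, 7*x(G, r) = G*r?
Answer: -9191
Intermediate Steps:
x(G, r) = G*r/7 (x(G, r) = (G*r)/7 = G*r/7)
H(u, S) = -2
H(115, x(12, -14)) - 1*9189 = -2 - 1*9189 = -2 - 9189 = -9191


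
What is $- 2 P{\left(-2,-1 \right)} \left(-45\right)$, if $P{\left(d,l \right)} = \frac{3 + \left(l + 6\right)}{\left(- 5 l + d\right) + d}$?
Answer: $720$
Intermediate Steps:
$P{\left(d,l \right)} = \frac{9 + l}{- 5 l + 2 d}$ ($P{\left(d,l \right)} = \frac{3 + \left(6 + l\right)}{\left(d - 5 l\right) + d} = \frac{9 + l}{- 5 l + 2 d}$)
$- 2 P{\left(-2,-1 \right)} \left(-45\right) = - 2 \frac{9 - 1}{\left(-5\right) \left(-1\right) + 2 \left(-2\right)} \left(-45\right) = - 2 \frac{1}{5 - 4} \cdot 8 \left(-45\right) = - 2 \cdot 1^{-1} \cdot 8 \left(-45\right) = - 2 \cdot 1 \cdot 8 \left(-45\right) = \left(-2\right) 8 \left(-45\right) = \left(-16\right) \left(-45\right) = 720$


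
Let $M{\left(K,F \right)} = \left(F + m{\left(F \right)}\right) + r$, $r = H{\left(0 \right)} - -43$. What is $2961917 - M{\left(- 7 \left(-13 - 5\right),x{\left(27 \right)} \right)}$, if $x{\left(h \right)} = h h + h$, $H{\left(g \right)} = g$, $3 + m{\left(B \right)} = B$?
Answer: $2960365$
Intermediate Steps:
$m{\left(B \right)} = -3 + B$
$x{\left(h \right)} = h + h^{2}$ ($x{\left(h \right)} = h^{2} + h = h + h^{2}$)
$r = 43$ ($r = 0 - -43 = 0 + 43 = 43$)
$M{\left(K,F \right)} = 40 + 2 F$ ($M{\left(K,F \right)} = \left(F + \left(-3 + F\right)\right) + 43 = \left(-3 + 2 F\right) + 43 = 40 + 2 F$)
$2961917 - M{\left(- 7 \left(-13 - 5\right),x{\left(27 \right)} \right)} = 2961917 - \left(40 + 2 \cdot 27 \left(1 + 27\right)\right) = 2961917 - \left(40 + 2 \cdot 27 \cdot 28\right) = 2961917 - \left(40 + 2 \cdot 756\right) = 2961917 - \left(40 + 1512\right) = 2961917 - 1552 = 2960365$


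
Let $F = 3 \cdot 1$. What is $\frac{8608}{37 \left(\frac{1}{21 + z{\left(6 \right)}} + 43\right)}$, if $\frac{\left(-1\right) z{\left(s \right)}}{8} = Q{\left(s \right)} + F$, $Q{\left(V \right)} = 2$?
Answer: $\frac{10222}{1887} \approx 5.4171$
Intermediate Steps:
$F = 3$
$z{\left(s \right)} = -40$ ($z{\left(s \right)} = - 8 \left(2 + 3\right) = \left(-8\right) 5 = -40$)
$\frac{8608}{37 \left(\frac{1}{21 + z{\left(6 \right)}} + 43\right)} = \frac{8608}{37 \left(\frac{1}{21 - 40} + 43\right)} = \frac{8608}{37 \left(\frac{1}{-19} + 43\right)} = \frac{8608}{37 \left(- \frac{1}{19} + 43\right)} = \frac{8608}{37 \cdot \frac{816}{19}} = \frac{8608}{\frac{30192}{19}} = 8608 \cdot \frac{19}{30192} = \frac{10222}{1887}$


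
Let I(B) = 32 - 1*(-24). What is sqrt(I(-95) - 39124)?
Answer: 2*I*sqrt(9767) ≈ 197.66*I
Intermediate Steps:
I(B) = 56 (I(B) = 32 + 24 = 56)
sqrt(I(-95) - 39124) = sqrt(56 - 39124) = sqrt(-39068) = 2*I*sqrt(9767)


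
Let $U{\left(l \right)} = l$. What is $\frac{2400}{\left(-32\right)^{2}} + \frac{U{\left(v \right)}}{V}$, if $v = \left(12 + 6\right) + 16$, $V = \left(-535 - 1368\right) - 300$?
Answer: $\frac{164137}{70496} \approx 2.3283$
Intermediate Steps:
$V = -2203$ ($V = -1903 - 300 = -2203$)
$v = 34$ ($v = 18 + 16 = 34$)
$\frac{2400}{\left(-32\right)^{2}} + \frac{U{\left(v \right)}}{V} = \frac{2400}{\left(-32\right)^{2}} + \frac{34}{-2203} = \frac{2400}{1024} + 34 \left(- \frac{1}{2203}\right) = 2400 \cdot \frac{1}{1024} - \frac{34}{2203} = \frac{75}{32} - \frac{34}{2203} = \frac{164137}{70496}$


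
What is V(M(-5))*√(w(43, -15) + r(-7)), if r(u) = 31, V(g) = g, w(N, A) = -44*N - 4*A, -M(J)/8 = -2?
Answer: 16*I*√1801 ≈ 679.01*I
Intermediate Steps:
M(J) = 16 (M(J) = -8*(-2) = 16)
V(M(-5))*√(w(43, -15) + r(-7)) = 16*√((-44*43 - 4*(-15)) + 31) = 16*√((-1892 + 60) + 31) = 16*√(-1832 + 31) = 16*√(-1801) = 16*(I*√1801) = 16*I*√1801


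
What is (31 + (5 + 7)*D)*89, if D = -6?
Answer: -3649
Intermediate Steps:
(31 + (5 + 7)*D)*89 = (31 + (5 + 7)*(-6))*89 = (31 + 12*(-6))*89 = (31 - 72)*89 = -41*89 = -3649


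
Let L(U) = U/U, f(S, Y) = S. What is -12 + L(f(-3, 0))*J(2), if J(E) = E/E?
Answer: -11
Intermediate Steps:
J(E) = 1
L(U) = 1
-12 + L(f(-3, 0))*J(2) = -12 + 1*1 = -12 + 1 = -11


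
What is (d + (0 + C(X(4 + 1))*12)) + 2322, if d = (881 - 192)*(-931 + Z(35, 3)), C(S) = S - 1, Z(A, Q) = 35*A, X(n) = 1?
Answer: 204888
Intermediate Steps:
C(S) = -1 + S
d = 202566 (d = (881 - 192)*(-931 + 35*35) = 689*(-931 + 1225) = 689*294 = 202566)
(d + (0 + C(X(4 + 1))*12)) + 2322 = (202566 + (0 + (-1 + 1)*12)) + 2322 = (202566 + (0 + 0*12)) + 2322 = (202566 + (0 + 0)) + 2322 = (202566 + 0) + 2322 = 202566 + 2322 = 204888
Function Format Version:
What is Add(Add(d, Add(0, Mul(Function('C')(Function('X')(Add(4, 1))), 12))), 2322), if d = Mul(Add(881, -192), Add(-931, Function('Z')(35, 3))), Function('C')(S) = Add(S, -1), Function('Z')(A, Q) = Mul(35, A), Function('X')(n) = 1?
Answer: 204888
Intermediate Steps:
Function('C')(S) = Add(-1, S)
d = 202566 (d = Mul(Add(881, -192), Add(-931, Mul(35, 35))) = Mul(689, Add(-931, 1225)) = Mul(689, 294) = 202566)
Add(Add(d, Add(0, Mul(Function('C')(Function('X')(Add(4, 1))), 12))), 2322) = Add(Add(202566, Add(0, Mul(Add(-1, 1), 12))), 2322) = Add(Add(202566, Add(0, Mul(0, 12))), 2322) = Add(Add(202566, Add(0, 0)), 2322) = Add(Add(202566, 0), 2322) = Add(202566, 2322) = 204888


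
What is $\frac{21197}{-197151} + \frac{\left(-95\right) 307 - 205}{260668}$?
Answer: $- \frac{5657852233}{25695478434} \approx -0.22019$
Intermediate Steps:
$\frac{21197}{-197151} + \frac{\left(-95\right) 307 - 205}{260668} = 21197 \left(- \frac{1}{197151}\right) + \left(-29165 - 205\right) \frac{1}{260668} = - \frac{21197}{197151} - \frac{14685}{130334} = - \frac{5657852233}{25695478434}$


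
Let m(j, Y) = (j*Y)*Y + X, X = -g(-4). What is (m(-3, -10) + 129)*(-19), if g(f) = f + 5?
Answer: 3268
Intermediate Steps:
g(f) = 5 + f
X = -1 (X = -(5 - 4) = -1*1 = -1)
m(j, Y) = -1 + j*Y² (m(j, Y) = (j*Y)*Y - 1 = (Y*j)*Y - 1 = j*Y² - 1 = -1 + j*Y²)
(m(-3, -10) + 129)*(-19) = ((-1 - 3*(-10)²) + 129)*(-19) = ((-1 - 3*100) + 129)*(-19) = ((-1 - 300) + 129)*(-19) = (-301 + 129)*(-19) = -172*(-19) = 3268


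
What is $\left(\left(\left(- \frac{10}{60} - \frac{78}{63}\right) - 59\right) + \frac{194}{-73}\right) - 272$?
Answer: $- \frac{1027301}{3066} \approx -335.06$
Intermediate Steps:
$\left(\left(\left(- \frac{10}{60} - \frac{78}{63}\right) - 59\right) + \frac{194}{-73}\right) - 272 = \left(\left(\left(\left(-10\right) \frac{1}{60} - \frac{26}{21}\right) - 59\right) + 194 \left(- \frac{1}{73}\right)\right) - 272 = \left(\left(\left(- \frac{1}{6} - \frac{26}{21}\right) - 59\right) - \frac{194}{73}\right) - 272 = \left(\left(- \frac{59}{42} - 59\right) - \frac{194}{73}\right) - 272 = \left(- \frac{2537}{42} - \frac{194}{73}\right) - 272 = - \frac{193349}{3066} - 272 = - \frac{1027301}{3066}$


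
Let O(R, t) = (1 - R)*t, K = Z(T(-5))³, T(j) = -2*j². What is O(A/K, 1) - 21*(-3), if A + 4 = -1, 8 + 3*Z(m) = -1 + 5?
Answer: 3961/64 ≈ 61.891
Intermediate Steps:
Z(m) = -4/3 (Z(m) = -8/3 + (-1 + 5)/3 = -8/3 + (⅓)*4 = -8/3 + 4/3 = -4/3)
A = -5 (A = -4 - 1 = -5)
K = -64/27 (K = (-4/3)³ = -64/27 ≈ -2.3704)
O(R, t) = t*(1 - R)
O(A/K, 1) - 21*(-3) = 1*(1 - (-5)/(-64/27)) - 21*(-3) = 1*(1 - (-5)*(-27)/64) + 63 = 1*(1 - 1*135/64) + 63 = 1*(1 - 135/64) + 63 = 1*(-71/64) + 63 = -71/64 + 63 = 3961/64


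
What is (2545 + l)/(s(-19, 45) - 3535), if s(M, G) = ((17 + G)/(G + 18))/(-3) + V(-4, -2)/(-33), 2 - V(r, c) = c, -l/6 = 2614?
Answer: 27315981/7350199 ≈ 3.7164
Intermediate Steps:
l = -15684 (l = -6*2614 = -15684)
V(r, c) = 2 - c
s(M, G) = -4/33 - (17 + G)/(3*(18 + G)) (s(M, G) = ((17 + G)/(G + 18))/(-3) + (2 - 1*(-2))/(-33) = ((17 + G)/(18 + G))*(-1/3) + (2 + 2)*(-1/33) = ((17 + G)/(18 + G))*(-1/3) + 4*(-1/33) = -(17 + G)/(3*(18 + G)) - 4/33 = -4/33 - (17 + G)/(3*(18 + G)))
(2545 + l)/(s(-19, 45) - 3535) = (2545 - 15684)/((-259 - 15*45)/(33*(18 + 45)) - 3535) = -13139/((1/33)*(-259 - 675)/63 - 3535) = -13139/((1/33)*(1/63)*(-934) - 3535) = -13139/(-934/2079 - 3535) = -13139/(-7350199/2079) = -13139*(-2079/7350199) = 27315981/7350199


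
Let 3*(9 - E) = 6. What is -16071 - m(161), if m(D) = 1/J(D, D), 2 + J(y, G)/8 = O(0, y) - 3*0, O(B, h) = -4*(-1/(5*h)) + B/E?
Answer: -206479403/12848 ≈ -16071.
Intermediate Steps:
E = 7 (E = 9 - ⅓*6 = 9 - 2 = 7)
O(B, h) = B/7 + 4/(5*h) (O(B, h) = -4*(-1/(5*h)) + B/7 = -(-4)/(5*h) + B*(⅐) = 4/(5*h) + B/7 = B/7 + 4/(5*h))
J(y, G) = -16 + 32/(5*y) (J(y, G) = -16 + 8*(((⅐)*0 + 4/(5*y)) - 3*0) = -16 + 8*((0 + 4/(5*y)) + 0) = -16 + 8*(4/(5*y) + 0) = -16 + 8*(4/(5*y)) = -16 + 32/(5*y))
m(D) = 1/(-16 + 32/(5*D))
-16071 - m(161) = -16071 - 5*161/(16*(2 - 5*161)) = -16071 - 5*161/(16*(2 - 805)) = -16071 - 5*161/(16*(-803)) = -16071 - 5*161*(-1)/(16*803) = -16071 - 1*(-805/12848) = -16071 + 805/12848 = -206479403/12848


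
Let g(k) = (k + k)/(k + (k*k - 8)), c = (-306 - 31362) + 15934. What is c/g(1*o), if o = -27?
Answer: 5459698/27 ≈ 2.0221e+5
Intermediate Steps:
c = -15734 (c = -31668 + 15934 = -15734)
g(k) = 2*k/(-8 + k + k²) (g(k) = (2*k)/(k + (k² - 8)) = (2*k)/(k + (-8 + k²)) = (2*k)/(-8 + k + k²) = 2*k/(-8 + k + k²))
c/g(1*o) = -15734/(2*(1*(-27))/(-8 + 1*(-27) + (1*(-27))²)) = -15734/(2*(-27)/(-8 - 27 + (-27)²)) = -15734/(2*(-27)/(-8 - 27 + 729)) = -15734/(2*(-27)/694) = -15734/(2*(-27)*(1/694)) = -15734/(-27/347) = -15734*(-347/27) = 5459698/27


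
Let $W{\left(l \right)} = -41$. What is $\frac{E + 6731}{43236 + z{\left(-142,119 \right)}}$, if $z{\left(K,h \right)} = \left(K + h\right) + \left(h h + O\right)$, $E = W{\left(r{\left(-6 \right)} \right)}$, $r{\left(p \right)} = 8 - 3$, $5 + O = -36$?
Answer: $\frac{2230}{19111} \approx 0.11669$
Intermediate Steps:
$O = -41$ ($O = -5 - 36 = -41$)
$r{\left(p \right)} = 5$ ($r{\left(p \right)} = 8 - 3 = 5$)
$E = -41$
$z{\left(K,h \right)} = -41 + K + h + h^{2}$ ($z{\left(K,h \right)} = \left(K + h\right) + \left(h h - 41\right) = \left(K + h\right) + \left(h^{2} - 41\right) = \left(K + h\right) + \left(-41 + h^{2}\right) = -41 + K + h + h^{2}$)
$\frac{E + 6731}{43236 + z{\left(-142,119 \right)}} = \frac{-41 + 6731}{43236 + \left(-41 - 142 + 119 + 119^{2}\right)} = \frac{6690}{43236 + \left(-41 - 142 + 119 + 14161\right)} = \frac{6690}{43236 + 14097} = \frac{6690}{57333} = 6690 \cdot \frac{1}{57333} = \frac{2230}{19111}$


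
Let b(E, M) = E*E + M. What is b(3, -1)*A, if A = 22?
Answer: 176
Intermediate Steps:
b(E, M) = M + E² (b(E, M) = E² + M = M + E²)
b(3, -1)*A = (-1 + 3²)*22 = (-1 + 9)*22 = 8*22 = 176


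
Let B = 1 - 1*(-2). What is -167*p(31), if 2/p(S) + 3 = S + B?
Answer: -334/31 ≈ -10.774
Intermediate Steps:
B = 3 (B = 1 + 2 = 3)
p(S) = 2/S (p(S) = 2/(-3 + (S + 3)) = 2/(-3 + (3 + S)) = 2/S)
-167*p(31) = -334/31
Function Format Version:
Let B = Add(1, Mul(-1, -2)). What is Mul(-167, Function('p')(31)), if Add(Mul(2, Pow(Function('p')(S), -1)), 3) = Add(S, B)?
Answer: Rational(-334, 31) ≈ -10.774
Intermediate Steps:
B = 3 (B = Add(1, 2) = 3)
Function('p')(S) = Mul(2, Pow(S, -1)) (Function('p')(S) = Mul(2, Pow(Add(-3, Add(S, 3)), -1)) = Mul(2, Pow(Add(-3, Add(3, S)), -1)) = Mul(2, Pow(S, -1)))
Mul(-167, Function('p')(31)) = Mul(-167, Mul(2, Pow(31, -1))) = Mul(-167, Mul(2, Rational(1, 31))) = Mul(-167, Rational(2, 31)) = Rational(-334, 31)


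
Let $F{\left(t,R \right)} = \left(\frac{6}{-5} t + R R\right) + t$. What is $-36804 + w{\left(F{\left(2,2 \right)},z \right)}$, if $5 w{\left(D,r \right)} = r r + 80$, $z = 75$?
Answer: $-35663$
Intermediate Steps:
$F{\left(t,R \right)} = R^{2} - \frac{t}{5}$ ($F{\left(t,R \right)} = \left(6 \left(- \frac{1}{5}\right) t + R^{2}\right) + t = \left(- \frac{6 t}{5} + R^{2}\right) + t = \left(R^{2} - \frac{6 t}{5}\right) + t = R^{2} - \frac{t}{5}$)
$w{\left(D,r \right)} = 16 + \frac{r^{2}}{5}$ ($w{\left(D,r \right)} = \frac{r r + 80}{5} = \frac{r^{2} + 80}{5} = \frac{80 + r^{2}}{5} = 16 + \frac{r^{2}}{5}$)
$-36804 + w{\left(F{\left(2,2 \right)},z \right)} = -36804 + \left(16 + \frac{75^{2}}{5}\right) = -36804 + \left(16 + \frac{1}{5} \cdot 5625\right) = -36804 + \left(16 + 1125\right) = -36804 + 1141 = -35663$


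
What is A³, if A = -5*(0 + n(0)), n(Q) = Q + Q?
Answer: 0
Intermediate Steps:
n(Q) = 2*Q
A = 0 (A = -5*(0 + 2*0) = -5*(0 + 0) = -5*0 = 0)
A³ = 0³ = 0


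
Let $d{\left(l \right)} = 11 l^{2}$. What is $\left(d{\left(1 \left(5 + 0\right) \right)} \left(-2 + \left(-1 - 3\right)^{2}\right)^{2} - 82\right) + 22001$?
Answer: $75819$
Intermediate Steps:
$\left(d{\left(1 \left(5 + 0\right) \right)} \left(-2 + \left(-1 - 3\right)^{2}\right)^{2} - 82\right) + 22001 = \left(11 \left(1 \left(5 + 0\right)\right)^{2} \left(-2 + \left(-1 - 3\right)^{2}\right)^{2} - 82\right) + 22001 = \left(11 \left(1 \cdot 5\right)^{2} \left(-2 + \left(-4\right)^{2}\right)^{2} - 82\right) + 22001 = \left(11 \cdot 5^{2} \left(-2 + 16\right)^{2} - 82\right) + 22001 = \left(11 \cdot 25 \cdot 14^{2} - 82\right) + 22001 = \left(275 \cdot 196 - 82\right) + 22001 = \left(53900 - 82\right) + 22001 = 53818 + 22001 = 75819$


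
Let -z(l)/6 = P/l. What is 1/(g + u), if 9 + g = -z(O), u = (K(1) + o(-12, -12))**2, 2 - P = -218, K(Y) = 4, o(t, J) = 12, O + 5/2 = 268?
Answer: 177/44599 ≈ 0.0039687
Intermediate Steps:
O = 531/2 (O = -5/2 + 268 = 531/2 ≈ 265.50)
P = 220 (P = 2 - 1*(-218) = 2 + 218 = 220)
u = 256 (u = (4 + 12)**2 = 16**2 = 256)
z(l) = -1320/l
g = -713/177 (g = -9 - (-1320)/531/2 = -9 - (-1320)*2/531 = -9 - 1*(-880/177) = -9 + 880/177 = -713/177 ≈ -4.0283)
1/(g + u) = 1/(-713/177 + 256) = 1/(44599/177) = 177/44599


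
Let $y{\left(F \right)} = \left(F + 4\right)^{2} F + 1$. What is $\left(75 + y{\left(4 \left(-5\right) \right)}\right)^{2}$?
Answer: $25441936$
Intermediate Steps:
$y{\left(F \right)} = 1 + F \left(4 + F\right)^{2}$ ($y{\left(F \right)} = \left(4 + F\right)^{2} F + 1 = F \left(4 + F\right)^{2} + 1 = 1 + F \left(4 + F\right)^{2}$)
$\left(75 + y{\left(4 \left(-5\right) \right)}\right)^{2} = \left(75 + \left(1 + 4 \left(-5\right) \left(4 + 4 \left(-5\right)\right)^{2}\right)\right)^{2} = \left(75 + \left(1 - 20 \left(4 - 20\right)^{2}\right)\right)^{2} = \left(75 + \left(1 - 20 \left(-16\right)^{2}\right)\right)^{2} = \left(75 + \left(1 - 5120\right)\right)^{2} = \left(75 - 5119\right)^{2} = \left(-5044\right)^{2} = 25441936$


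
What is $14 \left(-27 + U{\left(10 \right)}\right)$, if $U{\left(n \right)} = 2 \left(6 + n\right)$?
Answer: $70$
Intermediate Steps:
$U{\left(n \right)} = 12 + 2 n$
$14 \left(-27 + U{\left(10 \right)}\right) = 14 \left(-27 + \left(12 + 2 \cdot 10\right)\right) = 14 \left(-27 + \left(12 + 20\right)\right) = 14 \left(-27 + 32\right) = 14 \cdot 5 = 70$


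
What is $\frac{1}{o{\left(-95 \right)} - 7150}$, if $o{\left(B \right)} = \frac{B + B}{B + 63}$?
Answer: $- \frac{16}{114305} \approx -0.00013998$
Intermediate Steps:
$o{\left(B \right)} = \frac{2 B}{63 + B}$
$\frac{1}{o{\left(-95 \right)} - 7150} = \frac{1}{2 \left(-95\right) \frac{1}{63 - 95} - 7150} = \frac{1}{2 \left(-95\right) \frac{1}{-32} - 7150} = \frac{1}{2 \left(-95\right) \left(- \frac{1}{32}\right) - 7150} = \frac{1}{\frac{95}{16} - 7150} = \frac{1}{- \frac{114305}{16}} = - \frac{16}{114305}$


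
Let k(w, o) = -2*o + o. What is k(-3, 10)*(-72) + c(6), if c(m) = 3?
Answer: 723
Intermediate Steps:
k(w, o) = -o
k(-3, 10)*(-72) + c(6) = -1*10*(-72) + 3 = -10*(-72) + 3 = 720 + 3 = 723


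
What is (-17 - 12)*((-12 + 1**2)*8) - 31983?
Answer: -29431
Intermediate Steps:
(-17 - 12)*((-12 + 1**2)*8) - 31983 = -29*(-12 + 1)*8 - 31983 = -(-319)*8 - 31983 = -29*(-88) - 31983 = 2552 - 31983 = -29431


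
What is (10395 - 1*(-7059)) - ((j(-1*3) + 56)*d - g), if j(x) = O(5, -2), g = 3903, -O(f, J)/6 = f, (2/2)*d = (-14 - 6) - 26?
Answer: 22553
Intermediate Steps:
d = -46 (d = (-14 - 6) - 26 = -20 - 26 = -46)
O(f, J) = -6*f
j(x) = -30 (j(x) = -6*5 = -30)
(10395 - 1*(-7059)) - ((j(-1*3) + 56)*d - g) = (10395 - 1*(-7059)) - ((-30 + 56)*(-46) - 1*3903) = (10395 + 7059) - (26*(-46) - 3903) = 17454 - (-1196 - 3903) = 17454 - 1*(-5099) = 17454 + 5099 = 22553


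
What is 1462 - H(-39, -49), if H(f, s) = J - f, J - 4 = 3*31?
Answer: 1326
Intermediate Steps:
J = 97 (J = 4 + 3*31 = 4 + 93 = 97)
H(f, s) = 97 - f
1462 - H(-39, -49) = 1462 - (97 - 1*(-39)) = 1462 - (97 + 39) = 1462 - 1*136 = 1462 - 136 = 1326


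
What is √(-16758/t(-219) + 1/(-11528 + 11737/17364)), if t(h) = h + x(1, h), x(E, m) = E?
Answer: 29*√43508965929954605355/21817489595 ≈ 8.7676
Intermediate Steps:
t(h) = 1 + h (t(h) = h + 1 = 1 + h)
√(-16758/t(-219) + 1/(-11528 + 11737/17364)) = √(-16758/(1 - 219) + 1/(-11528 + 11737/17364)) = √(-16758/(-218) + 1/(-11528 + 11737*(1/17364))) = √(-16758*(-1/218) + 1/(-11528 + 11737/17364)) = √(8379/109 + 1/(-200160455/17364)) = √(8379/109 - 17364/200160455) = √(1677142559769/21817489595) = 29*√43508965929954605355/21817489595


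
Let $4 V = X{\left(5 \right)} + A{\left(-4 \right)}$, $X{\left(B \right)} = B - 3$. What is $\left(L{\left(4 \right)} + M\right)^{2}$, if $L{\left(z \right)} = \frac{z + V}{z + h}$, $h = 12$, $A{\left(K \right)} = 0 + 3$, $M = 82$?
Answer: $\frac{27762361}{4096} \approx 6777.9$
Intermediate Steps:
$A{\left(K \right)} = 3$
$X{\left(B \right)} = -3 + B$
$V = \frac{5}{4}$ ($V = \frac{\left(-3 + 5\right) + 3}{4} = \frac{2 + 3}{4} = \frac{1}{4} \cdot 5 = \frac{5}{4} \approx 1.25$)
$L{\left(z \right)} = \frac{\frac{5}{4} + z}{12 + z}$ ($L{\left(z \right)} = \frac{z + \frac{5}{4}}{z + 12} = \frac{\frac{5}{4} + z}{12 + z}$)
$\left(L{\left(4 \right)} + M\right)^{2} = \left(\frac{\frac{5}{4} + 4}{12 + 4} + 82\right)^{2} = \left(\frac{1}{16} \cdot \frac{21}{4} + 82\right)^{2} = \left(\frac{21}{64} + 82\right)^{2} = \left(\frac{5269}{64}\right)^{2} = \frac{27762361}{4096}$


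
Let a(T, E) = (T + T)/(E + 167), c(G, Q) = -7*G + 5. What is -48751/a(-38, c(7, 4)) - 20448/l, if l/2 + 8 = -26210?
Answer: 78606842169/996284 ≈ 78900.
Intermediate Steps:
c(G, Q) = 5 - 7*G
l = -52436 (l = -16 + 2*(-26210) = -16 - 52420 = -52436)
a(T, E) = 2*T/(167 + E) (a(T, E) = (2*T)/(167 + E) = 2*T/(167 + E))
-48751/a(-38, c(7, 4)) - 20448/l = -48751/(2*(-38)/(167 + (5 - 7*7))) - 20448/(-52436) = -48751/(2*(-38)/(167 + (5 - 49))) - 20448*(-1/52436) = -48751/(2*(-38)/(167 - 44)) + 5112/13109 = -48751/(2*(-38)/123) + 5112/13109 = -48751/(2*(-38)*(1/123)) + 5112/13109 = -48751/(-76/123) + 5112/13109 = -48751*(-123/76) + 5112/13109 = 5996373/76 + 5112/13109 = 78606842169/996284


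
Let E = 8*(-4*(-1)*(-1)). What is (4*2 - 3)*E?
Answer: -160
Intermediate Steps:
E = -32 (E = 8*(4*(-1)) = 8*(-4) = -32)
(4*2 - 3)*E = (4*2 - 3)*(-32) = (8 - 3)*(-32) = 5*(-32) = -160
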